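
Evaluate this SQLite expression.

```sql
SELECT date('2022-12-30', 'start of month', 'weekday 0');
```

`start of month` rewinds 2022-12-30 to 2022-12-01.
`weekday 0` advances to the next Sunday; 2022-12-01 is a Thursday, so it moves forward to 2022-12-04.

2022-12-04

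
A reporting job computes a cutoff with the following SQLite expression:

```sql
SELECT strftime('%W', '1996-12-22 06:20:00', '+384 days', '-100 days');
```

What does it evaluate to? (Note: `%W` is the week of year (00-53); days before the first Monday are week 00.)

39

First apply '+384 days', '-100 days': 1996-12-22 06:20:00 → 1997-10-02 06:20:00.
1997-10-02 is a Thursday. SQLite's %W counts Mondays since the year started; the result is 39.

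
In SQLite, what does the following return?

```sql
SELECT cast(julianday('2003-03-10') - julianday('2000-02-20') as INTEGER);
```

9 days remain in February 2000 after the 20th (29 − 20).
Full months from March 2000 through February 2003 contribute their day counts.
Then 10 days into March 2003.
Total: 9 + 31 + 30 + 31 + 30 + 31 + 31 + 30 + 31 + 30 + 31 + 31 + 28 + 31 + 30 + 31 + 30 + 31 + 31 + 30 + 31 + 30 + 31 + 31 + 28 + 31 + 30 + 31 + 30 + 31 + 31 + 30 + 31 + 30 + 31 + 31 + 28 + 10 = 1114.

1114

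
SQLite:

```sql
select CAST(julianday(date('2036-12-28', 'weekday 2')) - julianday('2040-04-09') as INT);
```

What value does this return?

`weekday 2` advances to the next Tuesday; 2036-12-28 is a Sunday, so it moves forward to 2036-12-30.
1 day remains in December 2036 after the 30th (31 − 30).
Full months from January 2037 through March 2040 contribute their day counts.
Then 9 days into April 2040.
Total: 1 + 31 + 28 + 31 + 30 + 31 + 30 + 31 + 31 + 30 + 31 + 30 + 31 + 31 + 28 + 31 + 30 + 31 + 30 + 31 + 31 + 30 + 31 + 30 + 31 + 31 + 28 + 31 + 30 + 31 + 30 + 31 + 31 + 30 + 31 + 30 + 31 + 31 + 29 + 31 + 9 = 1196.
The subtraction is earlier − later, so the result is −1196 → -1196.

-1196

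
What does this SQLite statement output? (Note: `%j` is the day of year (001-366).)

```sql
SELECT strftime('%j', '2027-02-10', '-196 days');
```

210

First apply '-196 days': 2027-02-10 → 2026-07-29.
Day-of-year for 2026-07-29: days since 2026-01-01 inclusive = 210, zero-padded to 210.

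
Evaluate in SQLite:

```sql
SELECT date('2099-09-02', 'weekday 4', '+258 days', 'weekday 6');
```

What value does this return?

`weekday 4` advances to the next Thursday; 2099-09-02 is a Wednesday, so it moves forward to 2099-09-03.
Applying '+258 days' to 2099-09-03: counting 258 days forward gives 2100-05-19.
`weekday 6` advances to the next Saturday; 2100-05-19 is a Wednesday, so it moves forward to 2100-05-22.

2100-05-22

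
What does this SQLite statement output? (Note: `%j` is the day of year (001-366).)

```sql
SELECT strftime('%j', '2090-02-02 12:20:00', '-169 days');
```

First apply '-169 days': 2090-02-02 12:20:00 → 2089-08-17 12:20:00.
Day-of-year for 2089-08-17: days since 2089-01-01 inclusive = 229, zero-padded to 229.

229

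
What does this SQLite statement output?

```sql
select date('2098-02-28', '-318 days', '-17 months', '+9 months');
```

Applying '-318 days' to 2098-02-28: counting 318 days back gives 2097-04-16.
Adding -17 months to 2097-04-16 gives 2095-11-16.
Adding +9 months to 2095-11-16 gives 2096-08-16.

2096-08-16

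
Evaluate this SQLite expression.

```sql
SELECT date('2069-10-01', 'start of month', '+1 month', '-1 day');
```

2069-10-31

`start of month` rewinds 2069-10-01 to 2069-10-01.
Adding +1 month to 2069-10-01 gives 2069-11-01.
Going back 1 day from 2069-11-01 reaches 2069-10-31 (last day of October, 31 days).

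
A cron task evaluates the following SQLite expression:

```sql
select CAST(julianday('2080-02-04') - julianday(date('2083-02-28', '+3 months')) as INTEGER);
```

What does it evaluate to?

Adding +3 months to 2083-02-28 gives 2083-05-28.
25 days remain in February 2080 after the 4th (29 − 4).
Full months from March 2080 through April 2083 contribute their day counts.
Then 28 days into May 2083.
Total: 25 + 31 + 30 + 31 + 30 + 31 + 31 + 30 + 31 + 30 + 31 + 31 + 28 + 31 + 30 + 31 + 30 + 31 + 31 + 30 + 31 + 30 + 31 + 31 + 28 + 31 + 30 + 31 + 30 + 31 + 31 + 30 + 31 + 30 + 31 + 31 + 28 + 31 + 30 + 28 = 1209.
The subtraction is earlier − later, so the result is −1209 → -1209.

-1209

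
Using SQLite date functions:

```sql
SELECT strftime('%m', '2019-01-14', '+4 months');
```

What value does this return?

05

First apply '+4 months': 2019-01-14 → 2019-05-14.
`%m` extracts the 2-digit month (01-12): 05.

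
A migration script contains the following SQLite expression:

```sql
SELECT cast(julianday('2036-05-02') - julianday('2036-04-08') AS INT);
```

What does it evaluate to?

22 days remain in April 2036 after the 8th (30 − 8).
Then 2 days into May 2036.
Total: 22 + 2 = 24.

24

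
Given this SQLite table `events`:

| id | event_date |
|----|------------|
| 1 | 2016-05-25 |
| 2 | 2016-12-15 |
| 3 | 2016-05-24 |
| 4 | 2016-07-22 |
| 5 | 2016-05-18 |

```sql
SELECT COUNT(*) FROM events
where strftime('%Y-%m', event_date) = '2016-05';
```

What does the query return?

Rows with year-month 2016-05: 2016-05-25, 2016-05-24, 2016-05-18 → 3.

3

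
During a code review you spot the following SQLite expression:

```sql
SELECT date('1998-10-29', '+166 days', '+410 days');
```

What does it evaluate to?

Applying '+166 days' to 1998-10-29: counting 166 days forward gives 1999-04-13.
Applying '+410 days' to 1999-04-13: counting 410 days forward gives 2000-05-27.

2000-05-27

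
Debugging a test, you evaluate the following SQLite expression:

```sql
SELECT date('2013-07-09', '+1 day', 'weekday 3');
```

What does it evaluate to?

2013-07-10

Advancing 1 more day within July lands on 2013-07-10.
`weekday 3` advances to the next Wednesday; 2013-07-10 is already a Wednesday, so it stays at 2013-07-10.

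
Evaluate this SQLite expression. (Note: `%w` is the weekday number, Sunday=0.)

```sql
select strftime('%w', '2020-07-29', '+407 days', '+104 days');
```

First apply '+407 days', '+104 days': 2020-07-29 → 2021-12-22.
2021-12-22 is a Wednesday; with Sunday=0 that is 3.

3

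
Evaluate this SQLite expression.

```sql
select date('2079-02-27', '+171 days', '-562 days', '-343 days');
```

Applying '+171 days' to 2079-02-27: counting 171 days forward gives 2079-08-17.
Applying '-562 days' to 2079-08-17: counting 562 days back gives 2078-02-01.
Applying '-343 days' to 2078-02-01: counting 343 days back gives 2077-02-23.

2077-02-23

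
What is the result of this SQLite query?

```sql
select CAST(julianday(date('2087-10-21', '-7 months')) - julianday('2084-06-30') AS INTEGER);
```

Adding -7 months to 2087-10-21 gives 2087-03-21.
0 days remain in June 2084 after the 30th (30 − 30).
Full months from July 2084 through February 2087 contribute their day counts.
Then 21 days into March 2087.
Total: 0 + 31 + 31 + 30 + 31 + 30 + 31 + 31 + 28 + 31 + 30 + 31 + 30 + 31 + 31 + 30 + 31 + 30 + 31 + 31 + 28 + 31 + 30 + 31 + 30 + 31 + 31 + 30 + 31 + 30 + 31 + 31 + 28 + 21 = 994.

994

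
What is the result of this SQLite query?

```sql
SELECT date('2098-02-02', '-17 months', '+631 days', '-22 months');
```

2096-07-26

Adding -17 months to 2098-02-02 gives 2096-09-02.
Applying '+631 days' to 2096-09-02: counting 631 days forward gives 2098-05-26.
Adding -22 months to 2098-05-26 gives 2096-07-26.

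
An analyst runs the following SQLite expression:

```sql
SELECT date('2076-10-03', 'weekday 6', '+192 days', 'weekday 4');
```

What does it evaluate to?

2077-04-15

`weekday 6` advances to the next Saturday; 2076-10-03 is already a Saturday, so it stays at 2076-10-03.
Applying '+192 days' to 2076-10-03: counting 192 days forward gives 2077-04-13.
`weekday 4` advances to the next Thursday; 2077-04-13 is a Tuesday, so it moves forward to 2077-04-15.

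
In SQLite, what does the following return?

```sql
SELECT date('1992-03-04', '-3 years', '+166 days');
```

Adding -3 years to 1992-03-04 gives 1989-03-04.
Applying '+166 days' to 1989-03-04: counting 166 days forward gives 1989-08-17.

1989-08-17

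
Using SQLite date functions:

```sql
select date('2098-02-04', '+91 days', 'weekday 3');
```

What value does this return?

2098-05-07

Applying '+91 days' to 2098-02-04: counting 91 days forward gives 2098-05-06.
`weekday 3` advances to the next Wednesday; 2098-05-06 is a Tuesday, so it moves forward to 2098-05-07.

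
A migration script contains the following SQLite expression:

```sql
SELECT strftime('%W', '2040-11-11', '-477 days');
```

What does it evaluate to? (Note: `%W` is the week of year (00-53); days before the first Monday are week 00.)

29

First apply '-477 days': 2040-11-11 → 2039-07-23.
2039-07-23 is a Saturday. SQLite's %W counts Mondays since the year started; the result is 29.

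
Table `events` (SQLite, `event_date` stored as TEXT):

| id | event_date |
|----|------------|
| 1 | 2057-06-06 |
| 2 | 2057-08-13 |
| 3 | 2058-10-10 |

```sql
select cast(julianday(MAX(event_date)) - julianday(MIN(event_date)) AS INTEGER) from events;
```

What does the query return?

491

MIN = 2057-06-06, MAX = 2058-10-10.
24 days remain in June 2057 after the 6th (30 − 6).
Full months from July 2057 through September 2058 contribute their day counts.
Then 10 days into October 2058.
Total: 24 + 31 + 31 + 30 + 31 + 30 + 31 + 31 + 28 + 31 + 30 + 31 + 30 + 31 + 31 + 30 + 10 = 491.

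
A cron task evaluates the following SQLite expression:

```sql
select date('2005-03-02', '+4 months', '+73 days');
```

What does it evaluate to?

2005-09-13

Adding +4 months to 2005-03-02 gives 2005-07-02.
Applying '+73 days' to 2005-07-02: counting 73 days forward gives 2005-09-13.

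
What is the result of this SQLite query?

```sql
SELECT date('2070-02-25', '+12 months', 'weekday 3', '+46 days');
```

2071-04-12

Adding +12 months to 2070-02-25 gives 2071-02-25.
`weekday 3` advances to the next Wednesday; 2071-02-25 is already a Wednesday, so it stays at 2071-02-25.
Applying '+46 days' to 2071-02-25: counting 46 days forward gives 2071-04-12.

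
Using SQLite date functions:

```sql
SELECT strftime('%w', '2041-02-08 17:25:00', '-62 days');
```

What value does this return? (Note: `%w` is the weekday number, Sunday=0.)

6

First apply '-62 days': 2041-02-08 17:25:00 → 2040-12-08 17:25:00.
2040-12-08 is a Saturday; with Sunday=0 that is 6.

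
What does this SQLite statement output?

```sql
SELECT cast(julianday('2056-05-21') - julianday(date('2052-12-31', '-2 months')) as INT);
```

Adding -2 months to 2052-12-31 gives 2052-10-31.
0 days remain in October 2052 after the 31st (31 − 31).
Full months from November 2052 through April 2056 contribute their day counts.
Then 21 days into May 2056.
Total: 0 + 30 + 31 + 31 + 28 + 31 + 30 + 31 + 30 + 31 + 31 + 30 + 31 + 30 + 31 + 31 + 28 + 31 + 30 + 31 + 30 + 31 + 31 + 30 + 31 + 30 + 31 + 31 + 28 + 31 + 30 + 31 + 30 + 31 + 31 + 30 + 31 + 30 + 31 + 31 + 29 + 31 + 30 + 21 = 1298.

1298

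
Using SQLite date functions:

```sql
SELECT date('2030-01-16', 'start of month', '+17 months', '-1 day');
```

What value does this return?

`start of month` rewinds 2030-01-16 to 2030-01-01.
Adding +17 months to 2030-01-01 gives 2031-06-01.
Going back 1 day from 2031-06-01 reaches 2031-05-31 (last day of May, 31 days).

2031-05-31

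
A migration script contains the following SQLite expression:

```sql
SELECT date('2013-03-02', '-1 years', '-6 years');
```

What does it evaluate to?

2006-03-02

Adding -1 year to 2013-03-02 gives 2012-03-02.
Adding -6 years to 2012-03-02 gives 2006-03-02.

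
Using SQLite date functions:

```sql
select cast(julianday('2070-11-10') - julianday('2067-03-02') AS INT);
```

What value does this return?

29 days remain in March 2067 after the 2nd (31 − 2).
Full months from April 2067 through October 2070 contribute their day counts.
Then 10 days into November 2070.
Total: 29 + 30 + 31 + 30 + 31 + 31 + 30 + 31 + 30 + 31 + 31 + 29 + 31 + 30 + 31 + 30 + 31 + 31 + 30 + 31 + 30 + 31 + 31 + 28 + 31 + 30 + 31 + 30 + 31 + 31 + 30 + 31 + 30 + 31 + 31 + 28 + 31 + 30 + 31 + 30 + 31 + 31 + 30 + 31 + 10 = 1349.

1349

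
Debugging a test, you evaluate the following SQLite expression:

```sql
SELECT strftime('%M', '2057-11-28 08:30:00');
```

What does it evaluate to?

30

`%M` extracts the 2-digit minute: 30.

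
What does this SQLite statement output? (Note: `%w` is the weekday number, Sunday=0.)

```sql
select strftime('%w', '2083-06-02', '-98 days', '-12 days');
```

5

First apply '-98 days', '-12 days': 2083-06-02 → 2083-02-12.
2083-02-12 is a Friday; with Sunday=0 that is 5.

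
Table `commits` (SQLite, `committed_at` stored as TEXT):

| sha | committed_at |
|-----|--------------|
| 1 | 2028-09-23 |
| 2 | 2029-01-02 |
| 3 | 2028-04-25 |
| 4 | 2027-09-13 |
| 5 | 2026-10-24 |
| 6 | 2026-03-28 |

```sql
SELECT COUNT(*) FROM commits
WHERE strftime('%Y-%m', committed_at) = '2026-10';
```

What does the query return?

1

Rows with year-month 2026-10: 2026-10-24 → 1.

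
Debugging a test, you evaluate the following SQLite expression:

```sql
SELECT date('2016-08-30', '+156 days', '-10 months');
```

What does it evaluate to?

Applying '+156 days' to 2016-08-30: counting 156 days forward gives 2017-02-02.
Adding -10 months to 2017-02-02 gives 2016-04-02.

2016-04-02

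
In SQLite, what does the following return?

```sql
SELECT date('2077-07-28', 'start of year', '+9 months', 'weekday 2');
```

`start of year` rewinds 2077-07-28 to 2077-01-01.
Adding +9 months to 2077-01-01 gives 2077-10-01.
`weekday 2` advances to the next Tuesday; 2077-10-01 is a Friday, so it moves forward to 2077-10-05.

2077-10-05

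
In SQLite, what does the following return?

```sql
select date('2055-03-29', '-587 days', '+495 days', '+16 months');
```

2056-04-27

Applying '-587 days' to 2055-03-29: counting 587 days back gives 2053-08-19.
Applying '+495 days' to 2053-08-19: counting 495 days forward gives 2054-12-27.
Adding +16 months to 2054-12-27 gives 2056-04-27.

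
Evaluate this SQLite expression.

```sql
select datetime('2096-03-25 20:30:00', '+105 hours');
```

+105 hours from 2096-03-25 20:30:00 is 2096-03-30 05:30:00 (crosses midnight).

2096-03-30 05:30:00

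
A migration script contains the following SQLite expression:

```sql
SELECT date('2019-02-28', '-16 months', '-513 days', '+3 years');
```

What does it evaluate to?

2019-06-02

Adding -16 months to 2019-02-28 gives 2017-10-28.
Applying '-513 days' to 2017-10-28: counting 513 days back gives 2016-06-02.
Adding +3 years to 2016-06-02 gives 2019-06-02.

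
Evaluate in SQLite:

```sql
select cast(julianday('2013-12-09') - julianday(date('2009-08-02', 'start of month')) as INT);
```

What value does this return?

1591

`start of month` rewinds 2009-08-02 to 2009-08-01.
30 days remain in August 2009 after the 1st (31 − 1).
Full months from September 2009 through November 2013 contribute their day counts.
Then 9 days into December 2013.
Total: 30 + 30 + 31 + 30 + 31 + 31 + 28 + 31 + 30 + 31 + 30 + 31 + 31 + 30 + 31 + 30 + 31 + 31 + 28 + 31 + 30 + 31 + 30 + 31 + 31 + 30 + 31 + 30 + 31 + 31 + 29 + 31 + 30 + 31 + 30 + 31 + 31 + 30 + 31 + 30 + 31 + 31 + 28 + 31 + 30 + 31 + 30 + 31 + 31 + 30 + 31 + 30 + 9 = 1591.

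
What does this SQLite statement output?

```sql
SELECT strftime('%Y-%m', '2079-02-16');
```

`%Y-%m` extracts the year-month: 2079-02.

2079-02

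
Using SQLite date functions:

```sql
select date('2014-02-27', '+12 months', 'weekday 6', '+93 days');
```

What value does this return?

Adding +12 months to 2014-02-27 gives 2015-02-27.
`weekday 6` advances to the next Saturday; 2015-02-27 is a Friday, so it moves forward to 2015-02-28.
Applying '+93 days' to 2015-02-28: counting 93 days forward gives 2015-06-01.

2015-06-01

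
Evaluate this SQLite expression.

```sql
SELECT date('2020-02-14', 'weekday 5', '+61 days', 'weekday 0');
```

2020-04-19

`weekday 5` advances to the next Friday; 2020-02-14 is already a Friday, so it stays at 2020-02-14.
Applying '+61 days' to 2020-02-14: counting 61 days forward gives 2020-04-15.
`weekday 0` advances to the next Sunday; 2020-04-15 is a Wednesday, so it moves forward to 2020-04-19.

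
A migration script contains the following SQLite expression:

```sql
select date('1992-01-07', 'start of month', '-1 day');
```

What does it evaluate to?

1991-12-31

`start of month` rewinds 1992-01-07 to 1992-01-01.
Going back 1 day from 1992-01-01 reaches 1991-12-31 (last day of December, 31 days).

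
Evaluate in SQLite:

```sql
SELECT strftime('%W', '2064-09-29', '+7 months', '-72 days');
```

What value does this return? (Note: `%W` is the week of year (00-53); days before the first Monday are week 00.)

07

First apply '+7 months', '-72 days': 2064-09-29 → 2065-02-16.
2065-02-16 is a Monday. SQLite's %W counts Mondays since the year started; the result is 07.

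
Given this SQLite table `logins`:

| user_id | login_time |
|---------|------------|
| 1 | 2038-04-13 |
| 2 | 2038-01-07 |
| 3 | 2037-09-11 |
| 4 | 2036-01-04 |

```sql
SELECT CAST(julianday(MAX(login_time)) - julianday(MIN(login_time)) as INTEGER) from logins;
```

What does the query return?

830

MIN = 2036-01-04, MAX = 2038-04-13.
27 days remain in January 2036 after the 4th (31 − 4).
Full months from February 2036 through March 2038 contribute their day counts.
Then 13 days into April 2038.
Total: 27 + 29 + 31 + 30 + 31 + 30 + 31 + 31 + 30 + 31 + 30 + 31 + 31 + 28 + 31 + 30 + 31 + 30 + 31 + 31 + 30 + 31 + 30 + 31 + 31 + 28 + 31 + 13 = 830.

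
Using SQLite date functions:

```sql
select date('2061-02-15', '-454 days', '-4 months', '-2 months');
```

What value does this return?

2059-05-19

Applying '-454 days' to 2061-02-15: counting 454 days back gives 2059-11-19.
Adding -4 months to 2059-11-19 gives 2059-07-19.
Adding -2 months to 2059-07-19 gives 2059-05-19.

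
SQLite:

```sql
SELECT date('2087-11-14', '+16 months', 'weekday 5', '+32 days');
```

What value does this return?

Adding +16 months to 2087-11-14 gives 2089-03-14.
`weekday 5` advances to the next Friday; 2089-03-14 is a Monday, so it moves forward to 2089-03-18.
March 2089 has 31 days; 13 remain after the 18th, so 14 days reach 2089-04-01.
Advancing 18 more days within April lands on 2089-04-19.

2089-04-19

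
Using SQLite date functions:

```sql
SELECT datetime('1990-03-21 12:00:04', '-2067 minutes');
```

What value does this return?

1990-03-20 01:33:04

2067 minutes = 34h 27m; -2067 minutes from 1990-03-21 12:00:04 is 1990-03-20 01:33:04 (crosses midnight).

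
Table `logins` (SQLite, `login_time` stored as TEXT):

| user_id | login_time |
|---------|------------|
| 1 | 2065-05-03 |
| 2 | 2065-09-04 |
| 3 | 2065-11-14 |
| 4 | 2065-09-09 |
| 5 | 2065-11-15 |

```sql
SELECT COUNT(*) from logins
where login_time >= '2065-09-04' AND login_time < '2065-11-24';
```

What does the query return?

Rows in [2065-09-04, 2065-11-24): 2065-09-04, 2065-11-14, 2065-09-09, 2065-11-15 → 4 rows.

4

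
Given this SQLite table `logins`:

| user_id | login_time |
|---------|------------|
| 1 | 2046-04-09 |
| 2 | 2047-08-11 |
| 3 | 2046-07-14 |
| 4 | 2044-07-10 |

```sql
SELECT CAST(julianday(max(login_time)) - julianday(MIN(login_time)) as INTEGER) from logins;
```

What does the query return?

1127

MIN = 2044-07-10, MAX = 2047-08-11.
21 days remain in July 2044 after the 10th (31 − 10).
Full months from August 2044 through July 2047 contribute their day counts.
Then 11 days into August 2047.
Total: 21 + 31 + 30 + 31 + 30 + 31 + 31 + 28 + 31 + 30 + 31 + 30 + 31 + 31 + 30 + 31 + 30 + 31 + 31 + 28 + 31 + 30 + 31 + 30 + 31 + 31 + 30 + 31 + 30 + 31 + 31 + 28 + 31 + 30 + 31 + 30 + 31 + 11 = 1127.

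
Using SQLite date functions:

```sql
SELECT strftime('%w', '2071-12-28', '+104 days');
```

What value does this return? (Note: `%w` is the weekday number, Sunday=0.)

0

First apply '+104 days': 2071-12-28 → 2072-04-10.
2072-04-10 is a Sunday; with Sunday=0 that is 0.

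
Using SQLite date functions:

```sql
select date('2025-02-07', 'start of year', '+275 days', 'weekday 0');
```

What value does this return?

`start of year` rewinds 2025-02-07 to 2025-01-01.
Applying '+275 days' to 2025-01-01: counting 275 days forward gives 2025-10-03.
`weekday 0` advances to the next Sunday; 2025-10-03 is a Friday, so it moves forward to 2025-10-05.

2025-10-05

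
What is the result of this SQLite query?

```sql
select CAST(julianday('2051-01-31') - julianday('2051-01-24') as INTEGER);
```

Both dates are in January 2051: 31 − 24 = 7.

7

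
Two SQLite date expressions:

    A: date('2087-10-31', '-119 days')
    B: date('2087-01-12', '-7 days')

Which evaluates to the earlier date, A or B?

A = 2087-07-04.
B = 2087-01-05.
B is earlier.

B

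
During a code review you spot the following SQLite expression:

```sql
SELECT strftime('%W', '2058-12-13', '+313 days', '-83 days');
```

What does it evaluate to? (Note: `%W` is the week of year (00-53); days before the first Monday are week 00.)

First apply '+313 days', '-83 days': 2058-12-13 → 2059-07-31.
2059-07-31 is a Thursday. SQLite's %W counts Mondays since the year started; the result is 30.

30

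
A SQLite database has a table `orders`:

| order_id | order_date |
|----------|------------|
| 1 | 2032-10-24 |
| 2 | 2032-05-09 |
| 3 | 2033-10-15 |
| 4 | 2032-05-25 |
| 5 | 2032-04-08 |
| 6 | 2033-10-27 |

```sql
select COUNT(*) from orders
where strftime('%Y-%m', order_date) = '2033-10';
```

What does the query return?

Rows with year-month 2033-10: 2033-10-15, 2033-10-27 → 2.

2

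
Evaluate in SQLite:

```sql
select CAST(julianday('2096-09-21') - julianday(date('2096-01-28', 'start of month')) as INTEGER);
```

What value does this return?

264

`start of month` rewinds 2096-01-28 to 2096-01-01.
30 days remain in January 2096 after the 1st (31 − 1).
Full months from February 2096 through August 2096 contribute their day counts.
Then 21 days into September 2096.
Total: 30 + 29 + 31 + 30 + 31 + 30 + 31 + 31 + 21 = 264.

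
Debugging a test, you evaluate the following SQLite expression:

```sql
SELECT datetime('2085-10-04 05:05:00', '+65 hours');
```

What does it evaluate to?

2085-10-06 22:05:00

+65 hours from 2085-10-04 05:05:00 is 2085-10-06 22:05:00 (crosses midnight).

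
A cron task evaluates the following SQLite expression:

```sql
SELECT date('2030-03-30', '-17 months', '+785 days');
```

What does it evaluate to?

2030-12-24

Adding -17 months to 2030-03-30 gives 2028-10-30.
Applying '+785 days' to 2028-10-30: counting 785 days forward gives 2030-12-24.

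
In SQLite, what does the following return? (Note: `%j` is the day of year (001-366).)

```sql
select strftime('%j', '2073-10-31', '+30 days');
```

334

First apply '+30 days': 2073-10-31 → 2073-11-30.
Day-of-year for 2073-11-30: days since 2073-01-01 inclusive = 334, zero-padded to 334.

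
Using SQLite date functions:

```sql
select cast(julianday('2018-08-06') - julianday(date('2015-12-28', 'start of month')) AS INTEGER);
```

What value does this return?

`start of month` rewinds 2015-12-28 to 2015-12-01.
30 days remain in December 2015 after the 1st (31 − 1).
Full months from January 2016 through July 2018 contribute their day counts.
Then 6 days into August 2018.
Total: 30 + 31 + 29 + 31 + 30 + 31 + 30 + 31 + 31 + 30 + 31 + 30 + 31 + 31 + 28 + 31 + 30 + 31 + 30 + 31 + 31 + 30 + 31 + 30 + 31 + 31 + 28 + 31 + 30 + 31 + 30 + 31 + 6 = 979.

979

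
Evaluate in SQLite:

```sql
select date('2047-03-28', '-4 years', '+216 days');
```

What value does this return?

Adding -4 years to 2047-03-28 gives 2043-03-28.
Applying '+216 days' to 2043-03-28: counting 216 days forward gives 2043-10-30.

2043-10-30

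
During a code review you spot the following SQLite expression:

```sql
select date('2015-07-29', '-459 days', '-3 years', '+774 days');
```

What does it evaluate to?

2013-06-08

Applying '-459 days' to 2015-07-29: counting 459 days back gives 2014-04-26.
Adding -3 years to 2014-04-26 gives 2011-04-26.
Applying '+774 days' to 2011-04-26: counting 774 days forward gives 2013-06-08.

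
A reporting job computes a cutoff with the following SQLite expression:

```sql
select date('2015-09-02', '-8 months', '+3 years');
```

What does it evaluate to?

2018-01-02

Adding -8 months to 2015-09-02 gives 2015-01-02.
Adding +3 years to 2015-01-02 gives 2018-01-02.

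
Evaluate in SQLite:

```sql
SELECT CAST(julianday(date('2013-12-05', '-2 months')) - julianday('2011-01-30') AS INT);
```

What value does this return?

979

Adding -2 months to 2013-12-05 gives 2013-10-05.
1 day remains in January 2011 after the 30th (31 − 30).
Full months from February 2011 through September 2013 contribute their day counts.
Then 5 days into October 2013.
Total: 1 + 28 + 31 + 30 + 31 + 30 + 31 + 31 + 30 + 31 + 30 + 31 + 31 + 29 + 31 + 30 + 31 + 30 + 31 + 31 + 30 + 31 + 30 + 31 + 31 + 28 + 31 + 30 + 31 + 30 + 31 + 31 + 30 + 5 = 979.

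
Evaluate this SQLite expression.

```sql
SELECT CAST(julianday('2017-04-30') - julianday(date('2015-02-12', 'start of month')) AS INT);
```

819

`start of month` rewinds 2015-02-12 to 2015-02-01.
27 days remain in February 2015 after the 1st (28 − 1).
Full months from March 2015 through March 2017 contribute their day counts.
Then 30 days into April 2017.
Total: 27 + 31 + 30 + 31 + 30 + 31 + 31 + 30 + 31 + 30 + 31 + 31 + 29 + 31 + 30 + 31 + 30 + 31 + 31 + 30 + 31 + 30 + 31 + 31 + 28 + 31 + 30 = 819.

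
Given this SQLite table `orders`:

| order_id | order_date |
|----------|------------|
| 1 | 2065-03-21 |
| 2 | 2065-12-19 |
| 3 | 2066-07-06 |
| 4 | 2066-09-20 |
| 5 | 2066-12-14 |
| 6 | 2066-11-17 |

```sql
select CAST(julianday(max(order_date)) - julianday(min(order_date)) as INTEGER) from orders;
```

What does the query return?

633

MIN = 2065-03-21, MAX = 2066-12-14.
10 days remain in March 2065 after the 21st (31 − 21).
Full months from April 2065 through November 2066 contribute their day counts.
Then 14 days into December 2066.
Total: 10 + 30 + 31 + 30 + 31 + 31 + 30 + 31 + 30 + 31 + 31 + 28 + 31 + 30 + 31 + 30 + 31 + 31 + 30 + 31 + 30 + 14 = 633.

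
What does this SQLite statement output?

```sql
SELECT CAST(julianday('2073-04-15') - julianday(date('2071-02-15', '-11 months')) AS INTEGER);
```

Adding -11 months to 2071-02-15 gives 2070-03-15.
16 days remain in March 2070 after the 15th (31 − 15).
Full months from April 2070 through March 2073 contribute their day counts.
Then 15 days into April 2073.
Total: 16 + 30 + 31 + 30 + 31 + 31 + 30 + 31 + 30 + 31 + 31 + 28 + 31 + 30 + 31 + 30 + 31 + 31 + 30 + 31 + 30 + 31 + 31 + 29 + 31 + 30 + 31 + 30 + 31 + 31 + 30 + 31 + 30 + 31 + 31 + 28 + 31 + 15 = 1127.

1127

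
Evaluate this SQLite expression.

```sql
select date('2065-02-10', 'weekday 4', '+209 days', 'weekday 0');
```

2065-09-13

`weekday 4` advances to the next Thursday; 2065-02-10 is a Tuesday, so it moves forward to 2065-02-12.
Applying '+209 days' to 2065-02-12: counting 209 days forward gives 2065-09-09.
`weekday 0` advances to the next Sunday; 2065-09-09 is a Wednesday, so it moves forward to 2065-09-13.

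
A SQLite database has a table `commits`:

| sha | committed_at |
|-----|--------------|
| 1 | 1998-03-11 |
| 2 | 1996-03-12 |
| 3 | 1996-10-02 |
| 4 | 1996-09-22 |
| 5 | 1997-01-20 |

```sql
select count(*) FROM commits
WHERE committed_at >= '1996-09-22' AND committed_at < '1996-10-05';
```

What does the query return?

2

Rows in [1996-09-22, 1996-10-05): 1996-10-02, 1996-09-22 → 2 rows.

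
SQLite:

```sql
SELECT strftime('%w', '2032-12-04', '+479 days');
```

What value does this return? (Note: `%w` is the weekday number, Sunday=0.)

First apply '+479 days': 2032-12-04 → 2034-03-28.
2034-03-28 is a Tuesday; with Sunday=0 that is 2.

2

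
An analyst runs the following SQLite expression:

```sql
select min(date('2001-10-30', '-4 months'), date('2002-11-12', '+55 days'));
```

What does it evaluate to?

2001-06-30

date('2001-10-30', '-4 months') → 2001-06-30.
date('2002-11-12', '+55 days') → 2003-01-06.
Earlier of the two is 2001-06-30.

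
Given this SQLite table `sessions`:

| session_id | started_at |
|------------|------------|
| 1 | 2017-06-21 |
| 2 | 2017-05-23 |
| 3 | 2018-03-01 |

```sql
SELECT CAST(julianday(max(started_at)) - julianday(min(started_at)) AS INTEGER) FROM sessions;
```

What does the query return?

282

MIN = 2017-05-23, MAX = 2018-03-01.
8 days remain in May 2017 after the 23rd (31 − 23).
Full months from June 2017 through February 2018 contribute their day counts.
Then 1 day into March 2018.
Total: 8 + 30 + 31 + 31 + 30 + 31 + 30 + 31 + 31 + 28 + 1 = 282.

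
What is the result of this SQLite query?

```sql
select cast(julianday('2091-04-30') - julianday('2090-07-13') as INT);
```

291

18 days remain in July 2090 after the 13th (31 − 13).
Full months from August 2090 through March 2091 contribute their day counts.
Then 30 days into April 2091.
Total: 18 + 31 + 30 + 31 + 30 + 31 + 31 + 28 + 31 + 30 = 291.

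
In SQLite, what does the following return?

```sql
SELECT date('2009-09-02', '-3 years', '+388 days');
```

2007-09-25

Adding -3 years to 2009-09-02 gives 2006-09-02.
Applying '+388 days' to 2006-09-02: counting 388 days forward gives 2007-09-25.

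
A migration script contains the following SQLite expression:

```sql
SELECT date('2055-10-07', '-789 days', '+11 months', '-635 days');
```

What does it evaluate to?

2052-10-12

Applying '-789 days' to 2055-10-07: counting 789 days back gives 2053-08-09.
Adding +11 months to 2053-08-09 gives 2054-07-09.
Applying '-635 days' to 2054-07-09: counting 635 days back gives 2052-10-12.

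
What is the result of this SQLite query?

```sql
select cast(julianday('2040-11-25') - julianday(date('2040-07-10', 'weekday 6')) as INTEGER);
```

134

`weekday 6` advances to the next Saturday; 2040-07-10 is a Tuesday, so it moves forward to 2040-07-14.
17 days remain in July 2040 after the 14th (31 − 14).
August 2040: 31 days.
September 2040: 30 days.
October 2040: 31 days.
Then 25 days into November 2040.
Total: 17 + 31 + 30 + 31 + 25 = 134.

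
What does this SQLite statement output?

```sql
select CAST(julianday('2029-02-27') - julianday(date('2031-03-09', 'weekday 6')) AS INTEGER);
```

-746

`weekday 6` advances to the next Saturday; 2031-03-09 is a Sunday, so it moves forward to 2031-03-15.
1 day remains in February 2029 after the 27th (28 − 27).
Full months from March 2029 through February 2031 contribute their day counts.
Then 15 days into March 2031.
Total: 1 + 31 + 30 + 31 + 30 + 31 + 31 + 30 + 31 + 30 + 31 + 31 + 28 + 31 + 30 + 31 + 30 + 31 + 31 + 30 + 31 + 30 + 31 + 31 + 28 + 15 = 746.
The subtraction is earlier − later, so the result is −746 → -746.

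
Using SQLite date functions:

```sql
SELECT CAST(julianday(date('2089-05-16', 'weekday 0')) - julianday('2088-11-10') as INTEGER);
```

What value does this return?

`weekday 0` advances to the next Sunday; 2089-05-16 is a Monday, so it moves forward to 2089-05-22.
20 days remain in November 2088 after the 10th (30 − 10).
December 2088: 31 days.
January 2089: 31 days.
February 2089: 28 days.
March 2089: 31 days.
April 2089: 30 days.
Then 22 days into May 2089.
Total: 20 + 31 + 31 + 28 + 31 + 30 + 22 = 193.

193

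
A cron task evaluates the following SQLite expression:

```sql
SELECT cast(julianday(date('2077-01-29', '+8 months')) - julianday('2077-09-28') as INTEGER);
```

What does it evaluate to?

1

Adding +8 months to 2077-01-29 gives 2077-09-29.
Both dates are in September 2077: 29 − 28 = 1.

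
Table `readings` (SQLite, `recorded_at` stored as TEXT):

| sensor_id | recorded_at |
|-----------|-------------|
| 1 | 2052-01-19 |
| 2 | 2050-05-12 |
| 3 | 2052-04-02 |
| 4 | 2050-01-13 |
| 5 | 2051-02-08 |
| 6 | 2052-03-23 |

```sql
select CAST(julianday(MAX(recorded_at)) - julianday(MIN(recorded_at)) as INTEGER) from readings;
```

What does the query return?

810

MIN = 2050-01-13, MAX = 2052-04-02.
18 days remain in January 2050 after the 13th (31 − 13).
Full months from February 2050 through March 2052 contribute their day counts.
Then 2 days into April 2052.
Total: 18 + 28 + 31 + 30 + 31 + 30 + 31 + 31 + 30 + 31 + 30 + 31 + 31 + 28 + 31 + 30 + 31 + 30 + 31 + 31 + 30 + 31 + 30 + 31 + 31 + 29 + 31 + 2 = 810.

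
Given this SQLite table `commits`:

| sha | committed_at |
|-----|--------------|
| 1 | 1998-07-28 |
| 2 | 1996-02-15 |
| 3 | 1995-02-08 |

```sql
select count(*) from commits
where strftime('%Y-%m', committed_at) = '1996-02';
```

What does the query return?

Rows with year-month 1996-02: 1996-02-15 → 1.

1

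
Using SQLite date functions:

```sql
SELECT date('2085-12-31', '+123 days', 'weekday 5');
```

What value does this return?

Applying '+123 days' to 2085-12-31: counting 123 days forward gives 2086-05-03.
`weekday 5` advances to the next Friday; 2086-05-03 is already a Friday, so it stays at 2086-05-03.

2086-05-03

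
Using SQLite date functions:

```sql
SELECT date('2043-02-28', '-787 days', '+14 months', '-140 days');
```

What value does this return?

2041-10-13

Applying '-787 days' to 2043-02-28: counting 787 days back gives 2041-01-02.
Adding +14 months to 2041-01-02 gives 2042-03-02.
Applying '-140 days' to 2042-03-02: counting 140 days back gives 2041-10-13.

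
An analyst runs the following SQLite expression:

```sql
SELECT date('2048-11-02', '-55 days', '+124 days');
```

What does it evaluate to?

2049-01-10

Applying '-55 days' to 2048-11-02: counting 55 days back gives 2048-09-08.
Applying '+124 days' to 2048-09-08: counting 124 days forward gives 2049-01-10.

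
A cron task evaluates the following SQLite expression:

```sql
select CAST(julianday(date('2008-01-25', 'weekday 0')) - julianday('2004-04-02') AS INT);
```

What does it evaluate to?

`weekday 0` advances to the next Sunday; 2008-01-25 is a Friday, so it moves forward to 2008-01-27.
28 days remain in April 2004 after the 2nd (30 − 2).
Full months from May 2004 through December 2007 contribute their day counts.
Then 27 days into January 2008.
Total: 28 + 31 + 30 + 31 + 31 + 30 + 31 + 30 + 31 + 31 + 28 + 31 + 30 + 31 + 30 + 31 + 31 + 30 + 31 + 30 + 31 + 31 + 28 + 31 + 30 + 31 + 30 + 31 + 31 + 30 + 31 + 30 + 31 + 31 + 28 + 31 + 30 + 31 + 30 + 31 + 31 + 30 + 31 + 30 + 31 + 27 = 1395.

1395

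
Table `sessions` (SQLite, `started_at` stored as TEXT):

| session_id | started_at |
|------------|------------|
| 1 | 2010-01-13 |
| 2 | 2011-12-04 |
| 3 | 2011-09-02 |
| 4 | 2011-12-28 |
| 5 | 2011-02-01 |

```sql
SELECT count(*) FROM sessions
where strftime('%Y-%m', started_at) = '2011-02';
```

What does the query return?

1

Rows with year-month 2011-02: 2011-02-01 → 1.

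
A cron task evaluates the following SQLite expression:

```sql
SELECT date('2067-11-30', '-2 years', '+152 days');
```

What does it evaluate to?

2066-05-01

Adding -2 years to 2067-11-30 gives 2065-11-30.
Applying '+152 days' to 2065-11-30: counting 152 days forward gives 2066-05-01.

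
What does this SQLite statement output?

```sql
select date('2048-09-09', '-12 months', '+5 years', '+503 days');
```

2054-01-25

Adding -12 months to 2048-09-09 gives 2047-09-09.
Adding +5 years to 2047-09-09 gives 2052-09-09.
Applying '+503 days' to 2052-09-09: counting 503 days forward gives 2054-01-25.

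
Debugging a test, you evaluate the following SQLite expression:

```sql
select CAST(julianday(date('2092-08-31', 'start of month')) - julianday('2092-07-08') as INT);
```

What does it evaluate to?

24

`start of month` rewinds 2092-08-31 to 2092-08-01.
23 days remain in July 2092 after the 8th (31 − 8).
Then 1 day into August 2092.
Total: 23 + 1 = 24.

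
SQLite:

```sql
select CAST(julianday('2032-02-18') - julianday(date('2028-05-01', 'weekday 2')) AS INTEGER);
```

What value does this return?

`weekday 2` advances to the next Tuesday; 2028-05-01 is a Monday, so it moves forward to 2028-05-02.
29 days remain in May 2028 after the 2nd (31 − 2).
Full months from June 2028 through January 2032 contribute their day counts.
Then 18 days into February 2032.
Total: 29 + 30 + 31 + 31 + 30 + 31 + 30 + 31 + 31 + 28 + 31 + 30 + 31 + 30 + 31 + 31 + 30 + 31 + 30 + 31 + 31 + 28 + 31 + 30 + 31 + 30 + 31 + 31 + 30 + 31 + 30 + 31 + 31 + 28 + 31 + 30 + 31 + 30 + 31 + 31 + 30 + 31 + 30 + 31 + 31 + 18 = 1387.

1387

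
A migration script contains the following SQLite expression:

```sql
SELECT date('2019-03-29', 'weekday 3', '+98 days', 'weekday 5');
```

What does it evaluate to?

`weekday 3` advances to the next Wednesday; 2019-03-29 is a Friday, so it moves forward to 2019-04-03.
Applying '+98 days' to 2019-04-03: counting 98 days forward gives 2019-07-10.
`weekday 5` advances to the next Friday; 2019-07-10 is a Wednesday, so it moves forward to 2019-07-12.

2019-07-12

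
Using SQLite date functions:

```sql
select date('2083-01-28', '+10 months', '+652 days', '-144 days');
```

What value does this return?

2085-04-19

Adding +10 months to 2083-01-28 gives 2083-11-28.
Applying '+652 days' to 2083-11-28: counting 652 days forward gives 2085-09-10.
Applying '-144 days' to 2085-09-10: counting 144 days back gives 2085-04-19.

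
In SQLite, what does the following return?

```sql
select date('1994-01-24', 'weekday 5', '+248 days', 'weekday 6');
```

1994-10-08

`weekday 5` advances to the next Friday; 1994-01-24 is a Monday, so it moves forward to 1994-01-28.
Applying '+248 days' to 1994-01-28: counting 248 days forward gives 1994-10-03.
`weekday 6` advances to the next Saturday; 1994-10-03 is a Monday, so it moves forward to 1994-10-08.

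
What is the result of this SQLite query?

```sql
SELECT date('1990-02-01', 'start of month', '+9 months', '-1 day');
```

`start of month` rewinds 1990-02-01 to 1990-02-01.
Adding +9 months to 1990-02-01 gives 1990-11-01.
Going back 1 day from 1990-11-01 reaches 1990-10-31 (last day of October, 31 days).

1990-10-31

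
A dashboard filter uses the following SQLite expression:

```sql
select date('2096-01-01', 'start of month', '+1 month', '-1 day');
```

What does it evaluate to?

2096-01-31

`start of month` rewinds 2096-01-01 to 2096-01-01.
Adding +1 month to 2096-01-01 gives 2096-02-01.
Going back 1 day from 2096-02-01 reaches 2096-01-31 (last day of January, 31 days).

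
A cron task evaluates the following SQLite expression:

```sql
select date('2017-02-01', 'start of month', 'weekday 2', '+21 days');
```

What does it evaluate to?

`start of month` rewinds 2017-02-01 to 2017-02-01.
`weekday 2` advances to the next Tuesday; 2017-02-01 is a Wednesday, so it moves forward to 2017-02-07.
Advancing 21 more days within February lands on 2017-02-28.

2017-02-28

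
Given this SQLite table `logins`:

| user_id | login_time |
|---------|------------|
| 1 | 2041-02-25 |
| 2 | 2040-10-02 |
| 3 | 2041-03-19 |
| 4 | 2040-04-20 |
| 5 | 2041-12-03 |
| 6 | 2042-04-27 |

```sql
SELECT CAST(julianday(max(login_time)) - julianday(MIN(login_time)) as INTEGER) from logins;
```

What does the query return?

MIN = 2040-04-20, MAX = 2042-04-27.
10 days remain in April 2040 after the 20th (30 − 20).
Full months from May 2040 through March 2042 contribute their day counts.
Then 27 days into April 2042.
Total: 10 + 31 + 30 + 31 + 31 + 30 + 31 + 30 + 31 + 31 + 28 + 31 + 30 + 31 + 30 + 31 + 31 + 30 + 31 + 30 + 31 + 31 + 28 + 31 + 27 = 737.

737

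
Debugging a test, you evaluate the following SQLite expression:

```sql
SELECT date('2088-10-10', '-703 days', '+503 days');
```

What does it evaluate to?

Applying '-703 days' to 2088-10-10: counting 703 days back gives 2086-11-07.
Applying '+503 days' to 2086-11-07: counting 503 days forward gives 2088-03-24.

2088-03-24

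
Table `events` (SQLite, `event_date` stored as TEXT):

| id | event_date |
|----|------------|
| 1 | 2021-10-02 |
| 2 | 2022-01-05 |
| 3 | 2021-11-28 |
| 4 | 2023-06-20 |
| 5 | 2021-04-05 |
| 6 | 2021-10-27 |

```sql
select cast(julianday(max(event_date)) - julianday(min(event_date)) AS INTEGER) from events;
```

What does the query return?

MIN = 2021-04-05, MAX = 2023-06-20.
25 days remain in April 2021 after the 5th (30 − 5).
Full months from May 2021 through May 2023 contribute their day counts.
Then 20 days into June 2023.
Total: 25 + 31 + 30 + 31 + 31 + 30 + 31 + 30 + 31 + 31 + 28 + 31 + 30 + 31 + 30 + 31 + 31 + 30 + 31 + 30 + 31 + 31 + 28 + 31 + 30 + 31 + 20 = 806.

806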